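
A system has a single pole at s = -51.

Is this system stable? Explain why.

Pole at s = -51 is in the left half-plane. Stable.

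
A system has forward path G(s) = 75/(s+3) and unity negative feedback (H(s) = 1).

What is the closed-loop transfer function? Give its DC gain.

T(s) = G/(1+GH) = [75/(s+3)] / [1 + 75/(s+3)] = 75/(s+3+75) = 75/(s+78). DC gain = 75/78 = 0.9615.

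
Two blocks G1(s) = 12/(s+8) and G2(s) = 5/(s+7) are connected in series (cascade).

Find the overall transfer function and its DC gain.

Series: multiply transfer functions. G_eq = 12/(s+8) × 5/(s+7) = 60/((s+8)(s+7)). DC gain = 60/(8×7) = 1.0714.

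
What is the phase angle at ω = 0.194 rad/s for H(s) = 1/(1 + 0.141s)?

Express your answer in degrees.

Phase = -arctan(ωτ) = -arctan(0.194 × 0.141) = -1.6°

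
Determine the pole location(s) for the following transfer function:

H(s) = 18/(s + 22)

Pole is where denominator = 0: s + 22 = 0, so s = -22.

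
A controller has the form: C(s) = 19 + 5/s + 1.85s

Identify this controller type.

This is a Proportional-Integral-Derivative (PID) controller.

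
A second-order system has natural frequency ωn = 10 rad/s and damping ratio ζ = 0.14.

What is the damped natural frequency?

ωd = ωn√(1 - ζ²) = 10√(1 - 0.14²) = 9.9 rad/s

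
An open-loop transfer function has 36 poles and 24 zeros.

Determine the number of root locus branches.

Root locus has n branches where n = number of poles = 36.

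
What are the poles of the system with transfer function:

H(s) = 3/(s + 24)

Pole is where denominator = 0: s + 24 = 0, so s = -24.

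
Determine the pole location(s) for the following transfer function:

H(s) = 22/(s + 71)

Pole is where denominator = 0: s + 71 = 0, so s = -71.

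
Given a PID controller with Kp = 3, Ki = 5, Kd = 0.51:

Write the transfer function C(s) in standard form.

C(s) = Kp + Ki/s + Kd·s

Substituting values: C(s) = 3 + 5/s + 0.51s = (0.51s² + 3s + 5)/s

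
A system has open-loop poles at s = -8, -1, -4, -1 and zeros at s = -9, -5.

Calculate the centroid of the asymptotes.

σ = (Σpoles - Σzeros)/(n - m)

σ = (Σpoles - Σzeros)/(n - m) = (-14 - (-14))/(4 - 2) = 0/2 = 0.0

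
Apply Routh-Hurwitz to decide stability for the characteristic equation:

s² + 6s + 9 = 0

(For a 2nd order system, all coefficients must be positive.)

Coefficients: 1, 6, 9. All positive, so system is stable.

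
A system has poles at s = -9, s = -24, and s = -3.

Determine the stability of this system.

All poles are in the left half-plane. System is stable.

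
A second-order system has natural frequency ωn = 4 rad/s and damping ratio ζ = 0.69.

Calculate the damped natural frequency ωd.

ωd = ωn√(1 - ζ²) = 4√(1 - 0.69²) = 2.9 rad/s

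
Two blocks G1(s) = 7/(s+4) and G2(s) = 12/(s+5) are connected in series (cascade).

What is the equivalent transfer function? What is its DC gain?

Series: multiply transfer functions. G_eq = 7/(s+4) × 12/(s+5) = 84/((s+4)(s+5)). DC gain = 84/(4×5) = 4.2.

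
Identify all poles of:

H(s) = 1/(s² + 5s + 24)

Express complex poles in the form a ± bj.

Discriminant = 5² - 4×1×24 = 25 - 96 = -71 < 0, so the poles are a complex conjugate pair s = (-5 ± j√71)/(2×1). Real part = -5/(2×1) = -5/2 = -2.5; imaginary part = ±√71/(2×1) ≈ 4.2131. Poles: s = -2.5 ± 4.2131j.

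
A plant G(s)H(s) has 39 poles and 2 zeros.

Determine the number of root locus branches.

Root locus has n branches where n = number of poles = 39.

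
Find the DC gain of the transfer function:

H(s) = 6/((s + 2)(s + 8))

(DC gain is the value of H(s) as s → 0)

DC gain = H(0) = 6/(2 × 8) = 6/16 = 0.375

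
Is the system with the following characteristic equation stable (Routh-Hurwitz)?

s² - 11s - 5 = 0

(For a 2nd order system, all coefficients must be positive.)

Coefficients: 1, -11, -5. b=-11, c=-5 not positive, so system is unstable.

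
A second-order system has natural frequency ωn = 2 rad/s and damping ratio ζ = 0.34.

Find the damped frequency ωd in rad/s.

ωd = ωn√(1 - ζ²) = 2√(1 - 0.34²) = 1.88 rad/s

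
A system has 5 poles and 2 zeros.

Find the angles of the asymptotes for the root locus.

n - m = 5 - 2 = 3. Angles: θk = (2k + 1)·180°/3 = 60°, 180°, 300°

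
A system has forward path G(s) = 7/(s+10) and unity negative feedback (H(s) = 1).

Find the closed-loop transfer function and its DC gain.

T(s) = G/(1+GH) = [7/(s+10)] / [1 + 7/(s+10)] = 7/(s+10+7) = 7/(s+17). DC gain = 7/17 = 0.4118.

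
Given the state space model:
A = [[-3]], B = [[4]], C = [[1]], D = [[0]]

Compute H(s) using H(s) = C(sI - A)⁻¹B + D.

(sI - A)⁻¹ = 1/(s + 3). H(s) = 1 × 4/(s + 3) + 0 = 4/(s + 3).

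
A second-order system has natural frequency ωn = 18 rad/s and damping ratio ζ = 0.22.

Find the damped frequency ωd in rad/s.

ωd = ωn√(1 - ζ²) = 18√(1 - 0.22²) = 17.56 rad/s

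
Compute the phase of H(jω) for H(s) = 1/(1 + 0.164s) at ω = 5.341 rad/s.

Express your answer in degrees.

Phase = -arctan(ωτ) = -arctan(5.341 × 0.164) = -41.2°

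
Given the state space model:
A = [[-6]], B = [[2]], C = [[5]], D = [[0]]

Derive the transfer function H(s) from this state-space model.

(sI - A)⁻¹ = 1/(s + 6). H(s) = 5 × 2/(s + 6) + 0 = 10/(s + 6).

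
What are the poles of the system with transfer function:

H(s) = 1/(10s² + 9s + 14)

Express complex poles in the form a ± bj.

Discriminant = 9² - 4×10×14 = 81 - 560 = -479 < 0, so the poles are a complex conjugate pair s = (-9 ± j√479)/(2×10). Real part = -9/(2×10) = -9/20 = -0.45; imaginary part = ±√479/(2×10) ≈ 1.0943. Poles: s = -0.45 ± 1.0943j.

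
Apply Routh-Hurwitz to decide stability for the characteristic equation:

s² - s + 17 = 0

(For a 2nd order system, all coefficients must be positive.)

Coefficients: 1, -1, 17. b=-1 not positive, so system is unstable.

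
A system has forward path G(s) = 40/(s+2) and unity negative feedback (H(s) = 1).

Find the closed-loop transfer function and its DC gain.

T(s) = G/(1+GH) = [40/(s+2)] / [1 + 40/(s+2)] = 40/(s+2+40) = 40/(s+42). DC gain = 40/42 = 0.9524.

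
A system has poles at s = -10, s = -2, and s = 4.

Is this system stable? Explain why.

Pole(s) at s = 4 are not in the left half-plane. System is unstable.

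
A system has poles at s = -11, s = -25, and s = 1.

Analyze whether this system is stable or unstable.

Pole(s) at s = 1 are not in the left half-plane. System is unstable.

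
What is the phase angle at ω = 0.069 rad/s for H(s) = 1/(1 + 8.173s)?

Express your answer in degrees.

Phase = -arctan(ωτ) = -arctan(0.069 × 8.173) = -29.4°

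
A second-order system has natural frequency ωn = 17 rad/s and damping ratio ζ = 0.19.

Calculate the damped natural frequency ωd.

ωd = ωn√(1 - ζ²) = 17√(1 - 0.19²) = 16.69 rad/s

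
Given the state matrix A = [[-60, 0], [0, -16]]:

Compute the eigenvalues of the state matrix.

For diagonal matrix, eigenvalues are diagonal entries: λ₁ = -60, λ₂ = -16.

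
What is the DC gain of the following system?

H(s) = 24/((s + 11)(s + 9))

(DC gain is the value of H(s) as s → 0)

DC gain = H(0) = 24/(11 × 9) = 24/99 = 0.2424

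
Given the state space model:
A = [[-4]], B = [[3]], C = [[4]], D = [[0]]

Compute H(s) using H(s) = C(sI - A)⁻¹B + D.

(sI - A)⁻¹ = 1/(s + 4). H(s) = 4 × 3/(s + 4) + 0 = 12/(s + 4).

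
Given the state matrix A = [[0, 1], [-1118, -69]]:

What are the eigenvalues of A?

det(A - λI) = λ² - (-69)λ + 1118 = (λ - (-43))(λ - (-26)). Eigenvalues: -43, -26.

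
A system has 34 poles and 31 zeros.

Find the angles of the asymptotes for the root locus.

n - m = 34 - 31 = 3. Angles: θk = (2k + 1)·180°/3 = 60°, 180°, 300°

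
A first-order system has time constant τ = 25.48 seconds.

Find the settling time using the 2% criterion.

For first-order system, 2% settling time ≈ 4τ = 4 × 25.48 = 101.92 s.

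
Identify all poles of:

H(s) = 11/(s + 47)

Pole is where denominator = 0: s + 47 = 0, so s = -47.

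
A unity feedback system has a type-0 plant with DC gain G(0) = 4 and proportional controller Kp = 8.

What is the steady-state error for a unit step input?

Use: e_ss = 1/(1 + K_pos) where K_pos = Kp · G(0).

K_pos = Kp · G(0) = 8 × 4 = 32. e_ss = 1/(1 + 32) = 0.0303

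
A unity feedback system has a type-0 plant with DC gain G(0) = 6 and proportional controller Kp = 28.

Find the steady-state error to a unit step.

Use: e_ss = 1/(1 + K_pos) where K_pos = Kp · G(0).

K_pos = Kp · G(0) = 28 × 6 = 168. e_ss = 1/(1 + 168) = 0.0059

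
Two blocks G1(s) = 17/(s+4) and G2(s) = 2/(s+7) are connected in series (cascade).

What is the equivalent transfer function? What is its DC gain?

Series: multiply transfer functions. G_eq = 17/(s+4) × 2/(s+7) = 34/((s+4)(s+7)). DC gain = 34/(4×7) = 1.2143.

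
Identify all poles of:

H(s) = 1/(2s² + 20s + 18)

Discriminant = 20² - 4×2×18 = 400 - 144 = 256 > 0, so two distinct real poles. Using quadratic formula: s = (-20 ± √256)/(2×2) = (-20 ± √256)/4, with √256 = 16. s₁ = -4/4 = -1, s₂ = -36/4 = -9. Poles: s₁ = -1, s₂ = -9.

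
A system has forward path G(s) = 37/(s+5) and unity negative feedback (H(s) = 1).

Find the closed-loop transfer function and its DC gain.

T(s) = G/(1+GH) = [37/(s+5)] / [1 + 37/(s+5)] = 37/(s+5+37) = 37/(s+42). DC gain = 37/42 = 0.8810.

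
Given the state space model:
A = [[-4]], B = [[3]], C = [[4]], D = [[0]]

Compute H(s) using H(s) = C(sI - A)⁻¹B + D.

(sI - A)⁻¹ = 1/(s + 4). H(s) = 4 × 3/(s + 4) + 0 = 12/(s + 4).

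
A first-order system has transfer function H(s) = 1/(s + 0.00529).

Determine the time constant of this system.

For H(s) = 1/(s + 1/τ), the pole is at -1/τ = -0.00529, so τ = 1/0.00529 = 189 s.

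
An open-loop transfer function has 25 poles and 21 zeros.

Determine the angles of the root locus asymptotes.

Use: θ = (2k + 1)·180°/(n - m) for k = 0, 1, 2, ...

n - m = 25 - 21 = 4. Angles: θk = (2k + 1)·180°/4 = 45°, 135°, 225°, 315°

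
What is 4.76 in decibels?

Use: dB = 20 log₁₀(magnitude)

dB = 20 log₁₀(4.76) = 13.6 dB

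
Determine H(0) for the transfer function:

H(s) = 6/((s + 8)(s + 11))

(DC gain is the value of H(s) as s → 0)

DC gain = H(0) = 6/(8 × 11) = 6/88 = 0.0682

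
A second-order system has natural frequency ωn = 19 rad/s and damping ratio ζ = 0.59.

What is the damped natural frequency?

ωd = ωn√(1 - ζ²) = 19√(1 - 0.59²) = 15.34 rad/s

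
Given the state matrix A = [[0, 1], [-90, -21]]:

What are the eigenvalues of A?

det(A - λI) = λ² - (-21)λ + 90 = (λ - (-15))(λ - (-6)). Eigenvalues: -15, -6.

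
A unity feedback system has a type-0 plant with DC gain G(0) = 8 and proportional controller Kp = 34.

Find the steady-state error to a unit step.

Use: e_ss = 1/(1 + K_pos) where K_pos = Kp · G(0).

K_pos = Kp · G(0) = 34 × 8 = 272. e_ss = 1/(1 + 272) = 0.0037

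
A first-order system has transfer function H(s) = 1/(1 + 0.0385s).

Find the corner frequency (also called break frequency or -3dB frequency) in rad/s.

Corner frequency = 1/τ = 1/0.0385 = 25.974 rad/s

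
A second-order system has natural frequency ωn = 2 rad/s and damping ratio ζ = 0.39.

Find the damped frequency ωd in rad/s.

ωd = ωn√(1 - ζ²) = 2√(1 - 0.39²) = 1.84 rad/s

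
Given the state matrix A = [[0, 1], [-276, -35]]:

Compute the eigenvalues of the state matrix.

det(A - λI) = λ² - (-35)λ + 276 = (λ - (-12))(λ - (-23)). Eigenvalues: -12, -23.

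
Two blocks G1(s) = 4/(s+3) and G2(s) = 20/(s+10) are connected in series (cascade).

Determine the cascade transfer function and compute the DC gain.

Series: multiply transfer functions. G_eq = 4/(s+3) × 20/(s+10) = 80/((s+3)(s+10)). DC gain = 80/(3×10) = 2.6667.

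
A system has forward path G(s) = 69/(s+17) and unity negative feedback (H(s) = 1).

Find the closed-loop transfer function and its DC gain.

T(s) = G/(1+GH) = [69/(s+17)] / [1 + 69/(s+17)] = 69/(s+17+69) = 69/(s+86). DC gain = 69/86 = 0.8023.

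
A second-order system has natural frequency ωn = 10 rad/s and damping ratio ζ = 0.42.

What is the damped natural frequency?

ωd = ωn√(1 - ζ²) = 10√(1 - 0.42²) = 9.08 rad/s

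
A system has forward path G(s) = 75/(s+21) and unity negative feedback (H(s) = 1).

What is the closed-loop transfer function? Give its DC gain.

T(s) = G/(1+GH) = [75/(s+21)] / [1 + 75/(s+21)] = 75/(s+21+75) = 75/(s+96). DC gain = 75/96 = 0.78125.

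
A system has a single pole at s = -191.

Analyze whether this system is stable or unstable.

Pole at s = -191 is in the left half-plane. Stable.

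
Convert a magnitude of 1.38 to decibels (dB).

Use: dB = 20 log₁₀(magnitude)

dB = 20 log₁₀(1.38) = 2.8 dB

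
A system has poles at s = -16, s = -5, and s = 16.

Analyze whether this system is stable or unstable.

Pole(s) at s = 16 are not in the left half-plane. System is unstable.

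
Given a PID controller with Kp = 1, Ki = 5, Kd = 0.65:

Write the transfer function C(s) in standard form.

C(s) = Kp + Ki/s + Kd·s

Substituting values: C(s) = 1 + 5/s + 0.65s = (0.65s² + s + 5)/s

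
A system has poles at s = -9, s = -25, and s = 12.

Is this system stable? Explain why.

Pole(s) at s = 12 are not in the left half-plane. System is unstable.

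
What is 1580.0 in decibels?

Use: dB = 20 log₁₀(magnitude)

dB = 20 log₁₀(1580.0) = 64.0 dB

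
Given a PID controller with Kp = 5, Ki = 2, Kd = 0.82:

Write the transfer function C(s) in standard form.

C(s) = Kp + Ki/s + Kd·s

Substituting values: C(s) = 5 + 2/s + 0.82s = (0.82s² + 5s + 2)/s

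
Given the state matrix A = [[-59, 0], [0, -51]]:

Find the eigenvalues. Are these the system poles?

For diagonal matrix, eigenvalues are diagonal entries: λ₁ = -59, λ₂ = -51. Eigenvalues of A = system poles.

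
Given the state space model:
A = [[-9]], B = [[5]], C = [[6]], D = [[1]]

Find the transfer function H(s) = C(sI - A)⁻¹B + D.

(sI - A)⁻¹ = 1/(s + 9). H(s) = 6×5/(s + 9) + 1 = (s + 39)/(s + 9).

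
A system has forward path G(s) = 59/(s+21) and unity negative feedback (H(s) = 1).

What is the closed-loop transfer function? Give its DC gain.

T(s) = G/(1+GH) = [59/(s+21)] / [1 + 59/(s+21)] = 59/(s+21+59) = 59/(s+80). DC gain = 59/80 = 0.7375.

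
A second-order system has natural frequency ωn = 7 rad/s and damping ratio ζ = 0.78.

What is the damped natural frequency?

ωd = ωn√(1 - ζ²) = 7√(1 - 0.78²) = 4.38 rad/s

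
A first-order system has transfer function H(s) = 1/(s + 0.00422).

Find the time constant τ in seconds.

For H(s) = 1/(s + 1/τ), the pole is at -1/τ = -0.00422, so τ = 1/0.00422 = 237 s.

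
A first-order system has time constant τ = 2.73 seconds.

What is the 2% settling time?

For first-order system, 2% settling time ≈ 4τ = 4 × 2.73 = 10.92 s.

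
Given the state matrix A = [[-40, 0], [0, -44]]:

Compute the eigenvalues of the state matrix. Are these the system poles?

For diagonal matrix, eigenvalues are diagonal entries: λ₁ = -40, λ₂ = -44. Eigenvalues of A = system poles.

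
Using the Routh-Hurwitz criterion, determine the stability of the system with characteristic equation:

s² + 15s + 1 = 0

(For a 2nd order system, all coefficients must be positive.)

Coefficients: 1, 15, 1. All positive, so system is stable.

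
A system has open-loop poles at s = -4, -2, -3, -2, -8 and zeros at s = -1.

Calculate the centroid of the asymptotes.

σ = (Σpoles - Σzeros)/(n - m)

σ = (Σpoles - Σzeros)/(n - m) = (-19 - (-1))/(5 - 1) = -18/4 = -4.5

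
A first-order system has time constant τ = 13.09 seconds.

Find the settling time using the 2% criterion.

For first-order system, 2% settling time ≈ 4τ = 4 × 13.09 = 52.36 s.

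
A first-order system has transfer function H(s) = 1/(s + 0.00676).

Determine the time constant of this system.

For H(s) = 1/(s + 1/τ), the pole is at -1/τ = -0.00676, so τ = 1/0.00676 = 147.9 s.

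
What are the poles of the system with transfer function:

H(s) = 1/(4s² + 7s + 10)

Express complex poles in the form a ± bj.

Discriminant = 7² - 4×4×10 = 49 - 160 = -111 < 0, so the poles are a complex conjugate pair s = (-7 ± j√111)/(2×4). Real part = -7/(2×4) = -7/8 = -0.875; imaginary part = ±√111/(2×4) ≈ 1.3170. Poles: s = -0.875 ± 1.3170j.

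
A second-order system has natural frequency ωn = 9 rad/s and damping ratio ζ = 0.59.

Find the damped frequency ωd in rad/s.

ωd = ωn√(1 - ζ²) = 9√(1 - 0.59²) = 7.27 rad/s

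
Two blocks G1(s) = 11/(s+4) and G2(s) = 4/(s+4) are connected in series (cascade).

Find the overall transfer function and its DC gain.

Series: multiply transfer functions. G_eq = 11/(s+4) × 4/(s+4) = 44/((s+4)(s+4)). DC gain = 44/(4×4) = 2.75.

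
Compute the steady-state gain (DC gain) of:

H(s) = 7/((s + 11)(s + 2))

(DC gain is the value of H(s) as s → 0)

DC gain = H(0) = 7/(11 × 2) = 7/22 = 0.3182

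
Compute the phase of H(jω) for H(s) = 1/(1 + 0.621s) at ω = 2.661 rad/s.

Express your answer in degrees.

Phase = -arctan(ωτ) = -arctan(2.661 × 0.621) = -58.8°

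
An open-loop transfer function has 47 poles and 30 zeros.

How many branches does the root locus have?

Root locus has n branches where n = number of poles = 47.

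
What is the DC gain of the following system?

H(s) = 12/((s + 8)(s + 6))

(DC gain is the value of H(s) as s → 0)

DC gain = H(0) = 12/(8 × 6) = 12/48 = 0.25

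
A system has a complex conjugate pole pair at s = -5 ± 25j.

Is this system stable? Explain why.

Real part of poles is -5 (< 0, left half-plane). Stable.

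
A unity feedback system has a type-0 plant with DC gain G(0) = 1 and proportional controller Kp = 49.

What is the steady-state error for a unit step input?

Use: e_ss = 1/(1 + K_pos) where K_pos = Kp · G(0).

K_pos = Kp · G(0) = 49 × 1 = 49. e_ss = 1/(1 + 49) = 0.02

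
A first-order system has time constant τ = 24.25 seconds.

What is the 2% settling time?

For first-order system, 2% settling time ≈ 4τ = 4 × 24.25 = 97.0 s.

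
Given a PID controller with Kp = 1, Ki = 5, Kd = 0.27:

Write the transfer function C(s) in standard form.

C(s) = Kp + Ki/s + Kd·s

Substituting values: C(s) = 1 + 5/s + 0.27s = (0.27s² + s + 5)/s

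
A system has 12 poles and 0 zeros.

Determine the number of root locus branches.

Root locus has n branches where n = number of poles = 12.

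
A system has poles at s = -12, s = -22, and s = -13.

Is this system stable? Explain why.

All poles are in the left half-plane. System is stable.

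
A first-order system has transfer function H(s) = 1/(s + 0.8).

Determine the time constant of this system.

For H(s) = 1/(s + 1/τ), the pole is at -1/τ = -0.8, so τ = 1/0.8 = 1.25 s.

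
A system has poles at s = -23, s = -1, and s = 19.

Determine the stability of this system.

Pole(s) at s = 19 are not in the left half-plane. System is unstable.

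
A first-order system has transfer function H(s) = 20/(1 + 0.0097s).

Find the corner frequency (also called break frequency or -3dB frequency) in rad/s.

Corner frequency = 1/τ = 1/0.0097 = 103.093 rad/s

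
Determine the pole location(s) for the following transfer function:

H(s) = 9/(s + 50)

Pole is where denominator = 0: s + 50 = 0, so s = -50.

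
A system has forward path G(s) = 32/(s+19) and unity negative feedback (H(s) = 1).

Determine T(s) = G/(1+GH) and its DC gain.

T(s) = G/(1+GH) = [32/(s+19)] / [1 + 32/(s+19)] = 32/(s+19+32) = 32/(s+51). DC gain = 32/51 = 0.6275.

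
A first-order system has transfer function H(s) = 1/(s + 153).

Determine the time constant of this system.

For H(s) = 1/(s + 1/τ), the pole is at -1/τ = -153, so τ = 1/153 = 0.0065 s.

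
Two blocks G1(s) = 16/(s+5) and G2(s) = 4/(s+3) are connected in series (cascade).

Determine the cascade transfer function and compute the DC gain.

Series: multiply transfer functions. G_eq = 16/(s+5) × 4/(s+3) = 64/((s+5)(s+3)). DC gain = 64/(5×3) = 4.2667.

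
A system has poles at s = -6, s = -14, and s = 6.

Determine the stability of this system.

Pole(s) at s = 6 are not in the left half-plane. System is unstable.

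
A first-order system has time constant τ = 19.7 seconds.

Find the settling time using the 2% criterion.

For first-order system, 2% settling time ≈ 4τ = 4 × 19.7 = 78.8 s.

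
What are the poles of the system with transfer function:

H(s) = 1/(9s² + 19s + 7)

Discriminant = 19² - 4×9×7 = 361 - 252 = 109 > 0, so two distinct real poles. Using quadratic formula: s = (-19 ± √109)/(2×9) = (-19 ± √109)/18, with √109 ≈ 10.4403. s₁ ≈ -0.4755, s₂ ≈ -1.6356. Poles: s₁ = -0.4755, s₂ = -1.6356.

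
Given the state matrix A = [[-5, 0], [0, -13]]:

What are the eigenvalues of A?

For diagonal matrix, eigenvalues are diagonal entries: λ₁ = -5, λ₂ = -13.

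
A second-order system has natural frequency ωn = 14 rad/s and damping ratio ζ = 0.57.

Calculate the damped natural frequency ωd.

ωd = ωn√(1 - ζ²) = 14√(1 - 0.57²) = 11.5 rad/s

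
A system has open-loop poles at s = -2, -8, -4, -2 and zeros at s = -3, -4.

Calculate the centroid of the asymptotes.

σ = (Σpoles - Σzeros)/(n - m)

σ = (Σpoles - Σzeros)/(n - m) = (-16 - (-7))/(4 - 2) = -9/2 = -4.5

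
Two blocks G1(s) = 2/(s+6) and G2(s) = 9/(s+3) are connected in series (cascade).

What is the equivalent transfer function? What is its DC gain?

Series: multiply transfer functions. G_eq = 2/(s+6) × 9/(s+3) = 18/((s+6)(s+3)). DC gain = 18/(6×3) = 1.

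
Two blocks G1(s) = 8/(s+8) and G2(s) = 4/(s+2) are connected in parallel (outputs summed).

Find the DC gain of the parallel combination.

Parallel: G_eq = G1 + G2. DC gain = G1(0) + G2(0) = 8/8 + 4/2 = 1 + 2 = 3.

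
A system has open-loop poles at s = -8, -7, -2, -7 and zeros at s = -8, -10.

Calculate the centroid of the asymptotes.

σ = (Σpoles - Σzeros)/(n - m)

σ = (Σpoles - Σzeros)/(n - m) = (-24 - (-18))/(4 - 2) = -6/2 = -3.0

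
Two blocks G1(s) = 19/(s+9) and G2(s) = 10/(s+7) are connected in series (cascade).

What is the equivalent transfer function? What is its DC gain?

Series: multiply transfer functions. G_eq = 19/(s+9) × 10/(s+7) = 190/((s+9)(s+7)). DC gain = 190/(9×7) = 3.0159.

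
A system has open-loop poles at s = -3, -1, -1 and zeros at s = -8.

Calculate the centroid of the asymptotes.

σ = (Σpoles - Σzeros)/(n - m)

σ = (Σpoles - Σzeros)/(n - m) = (-5 - (-8))/(3 - 1) = 3/2 = 1.5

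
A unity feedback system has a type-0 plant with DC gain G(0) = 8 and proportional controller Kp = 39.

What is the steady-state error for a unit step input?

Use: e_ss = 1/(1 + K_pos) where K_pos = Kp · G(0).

K_pos = Kp · G(0) = 39 × 8 = 312. e_ss = 1/(1 + 312) = 0.0032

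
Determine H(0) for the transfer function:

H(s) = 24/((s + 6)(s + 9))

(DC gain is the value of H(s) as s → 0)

DC gain = H(0) = 24/(6 × 9) = 24/54 = 0.4444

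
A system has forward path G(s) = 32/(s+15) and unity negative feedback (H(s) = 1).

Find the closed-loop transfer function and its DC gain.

T(s) = G/(1+GH) = [32/(s+15)] / [1 + 32/(s+15)] = 32/(s+15+32) = 32/(s+47). DC gain = 32/47 = 0.6809.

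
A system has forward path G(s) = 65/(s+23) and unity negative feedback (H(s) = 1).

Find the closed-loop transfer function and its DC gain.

T(s) = G/(1+GH) = [65/(s+23)] / [1 + 65/(s+23)] = 65/(s+23+65) = 65/(s+88). DC gain = 65/88 = 0.7386.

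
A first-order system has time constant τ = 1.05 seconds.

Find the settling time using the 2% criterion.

For first-order system, 2% settling time ≈ 4τ = 4 × 1.05 = 4.2 s.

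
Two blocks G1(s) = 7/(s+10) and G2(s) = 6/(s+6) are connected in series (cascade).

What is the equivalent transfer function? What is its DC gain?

Series: multiply transfer functions. G_eq = 7/(s+10) × 6/(s+6) = 42/((s+10)(s+6)). DC gain = 42/(10×6) = 0.7.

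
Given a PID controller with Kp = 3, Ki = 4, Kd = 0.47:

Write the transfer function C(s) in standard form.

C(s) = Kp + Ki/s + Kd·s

Substituting values: C(s) = 3 + 4/s + 0.47s = (0.47s² + 3s + 4)/s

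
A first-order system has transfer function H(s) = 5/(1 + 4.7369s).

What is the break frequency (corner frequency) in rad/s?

Corner frequency = 1/τ = 1/4.7369 = 0.211 rad/s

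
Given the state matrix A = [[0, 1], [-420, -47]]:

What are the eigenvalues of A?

det(A - λI) = λ² - (-47)λ + 420 = (λ - (-12))(λ - (-35)). Eigenvalues: -12, -35.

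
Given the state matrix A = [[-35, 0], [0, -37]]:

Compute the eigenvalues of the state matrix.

For diagonal matrix, eigenvalues are diagonal entries: λ₁ = -35, λ₂ = -37.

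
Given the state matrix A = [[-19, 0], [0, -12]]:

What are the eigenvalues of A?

For diagonal matrix, eigenvalues are diagonal entries: λ₁ = -19, λ₂ = -12.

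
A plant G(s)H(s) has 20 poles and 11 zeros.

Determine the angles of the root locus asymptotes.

n - m = 20 - 11 = 9. Angles: θk = (2k + 1)·180°/9 = 20°, 60°, 100°, 140°, 180°, 220°, 260°, 300°, 340°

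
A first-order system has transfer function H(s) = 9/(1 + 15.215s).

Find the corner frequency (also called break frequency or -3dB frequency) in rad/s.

Corner frequency = 1/τ = 1/15.215 = 0.066 rad/s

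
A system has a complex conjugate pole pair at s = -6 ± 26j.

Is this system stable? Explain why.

Real part of poles is -6 (< 0, left half-plane). Stable.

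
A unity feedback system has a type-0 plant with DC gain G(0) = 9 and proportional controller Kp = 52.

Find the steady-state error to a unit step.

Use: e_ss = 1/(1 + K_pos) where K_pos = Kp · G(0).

K_pos = Kp · G(0) = 52 × 9 = 468. e_ss = 1/(1 + 468) = 0.0021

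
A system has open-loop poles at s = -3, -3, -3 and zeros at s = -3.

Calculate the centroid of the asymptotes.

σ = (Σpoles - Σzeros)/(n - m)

σ = (Σpoles - Σzeros)/(n - m) = (-9 - (-3))/(3 - 1) = -6/2 = -3.0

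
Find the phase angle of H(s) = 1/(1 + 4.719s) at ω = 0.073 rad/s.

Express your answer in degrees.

Phase = -arctan(ωτ) = -arctan(0.073 × 4.719) = -19.0°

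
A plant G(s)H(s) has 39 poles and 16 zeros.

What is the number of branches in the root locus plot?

Root locus has n branches where n = number of poles = 39.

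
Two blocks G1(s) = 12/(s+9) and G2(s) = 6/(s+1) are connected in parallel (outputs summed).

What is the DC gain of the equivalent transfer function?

Parallel: G_eq = G1 + G2. DC gain = G1(0) + G2(0) = 12/9 + 6/1 = 1.3333 + 6 = 7.3333.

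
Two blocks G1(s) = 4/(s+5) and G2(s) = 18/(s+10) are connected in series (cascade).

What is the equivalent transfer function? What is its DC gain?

Series: multiply transfer functions. G_eq = 4/(s+5) × 18/(s+10) = 72/((s+5)(s+10)). DC gain = 72/(5×10) = 1.44.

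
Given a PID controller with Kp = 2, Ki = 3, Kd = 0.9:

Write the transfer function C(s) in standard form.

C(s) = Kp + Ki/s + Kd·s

Substituting values: C(s) = 2 + 3/s + 0.9s = (0.9s² + 2s + 3)/s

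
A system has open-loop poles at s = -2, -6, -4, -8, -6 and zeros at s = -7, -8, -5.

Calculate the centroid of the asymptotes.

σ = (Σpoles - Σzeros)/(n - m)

σ = (Σpoles - Σzeros)/(n - m) = (-26 - (-20))/(5 - 3) = -6/2 = -3.0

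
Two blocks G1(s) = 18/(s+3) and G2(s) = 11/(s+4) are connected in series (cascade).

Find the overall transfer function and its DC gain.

Series: multiply transfer functions. G_eq = 18/(s+3) × 11/(s+4) = 198/((s+3)(s+4)). DC gain = 198/(3×4) = 16.5.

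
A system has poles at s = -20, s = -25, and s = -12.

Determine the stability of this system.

All poles are in the left half-plane. System is stable.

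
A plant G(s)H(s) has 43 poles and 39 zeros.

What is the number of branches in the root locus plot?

Root locus has n branches where n = number of poles = 43.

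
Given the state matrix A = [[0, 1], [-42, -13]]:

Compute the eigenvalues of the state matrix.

det(A - λI) = λ² - (-13)λ + 42 = (λ - (-7))(λ - (-6)). Eigenvalues: -7, -6.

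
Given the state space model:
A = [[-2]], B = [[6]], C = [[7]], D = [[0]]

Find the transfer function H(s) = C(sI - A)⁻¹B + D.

(sI - A)⁻¹ = 1/(s + 2). H(s) = 7 × 6/(s + 2) + 0 = 42/(s + 2).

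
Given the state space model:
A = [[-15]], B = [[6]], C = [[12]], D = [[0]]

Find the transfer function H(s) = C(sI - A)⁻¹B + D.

(sI - A)⁻¹ = 1/(s + 15). H(s) = 12 × 6/(s + 15) + 0 = 72/(s + 15).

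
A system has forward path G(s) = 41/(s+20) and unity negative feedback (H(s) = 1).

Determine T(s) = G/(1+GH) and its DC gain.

T(s) = G/(1+GH) = [41/(s+20)] / [1 + 41/(s+20)] = 41/(s+20+41) = 41/(s+61). DC gain = 41/61 = 0.6721.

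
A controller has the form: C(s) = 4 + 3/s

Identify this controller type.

This is a Proportional-Integral (PI) controller.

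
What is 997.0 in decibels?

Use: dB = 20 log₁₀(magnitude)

dB = 20 log₁₀(997.0) = 60.0 dB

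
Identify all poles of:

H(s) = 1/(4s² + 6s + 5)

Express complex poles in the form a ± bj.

Discriminant = 6² - 4×4×5 = 36 - 80 = -44 < 0, so the poles are a complex conjugate pair s = (-6 ± j√44)/(2×4). Real part = -6/(2×4) = -6/8 = -0.75; imaginary part = ±√44/(2×4) ≈ 0.8292. Poles: s = -0.75 ± 0.8292j.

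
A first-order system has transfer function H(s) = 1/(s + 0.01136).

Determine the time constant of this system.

For H(s) = 1/(s + 1/τ), the pole is at -1/τ = -0.01136, so τ = 1/0.01136 = 88.03 s.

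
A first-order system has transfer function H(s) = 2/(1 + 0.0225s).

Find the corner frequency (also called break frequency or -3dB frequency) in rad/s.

Corner frequency = 1/τ = 1/0.0225 = 44.444 rad/s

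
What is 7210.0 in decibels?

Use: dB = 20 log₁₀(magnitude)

dB = 20 log₁₀(7210.0) = 77.2 dB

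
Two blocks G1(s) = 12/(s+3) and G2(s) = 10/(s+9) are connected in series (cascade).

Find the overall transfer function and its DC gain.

Series: multiply transfer functions. G_eq = 12/(s+3) × 10/(s+9) = 120/((s+3)(s+9)). DC gain = 120/(3×9) = 4.4444.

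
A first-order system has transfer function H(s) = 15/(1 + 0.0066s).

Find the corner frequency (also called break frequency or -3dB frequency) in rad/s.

Corner frequency = 1/τ = 1/0.0066 = 151.515 rad/s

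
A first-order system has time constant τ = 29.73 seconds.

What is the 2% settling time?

For first-order system, 2% settling time ≈ 4τ = 4 × 29.73 = 118.92 s.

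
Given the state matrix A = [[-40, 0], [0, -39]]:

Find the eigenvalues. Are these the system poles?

For diagonal matrix, eigenvalues are diagonal entries: λ₁ = -40, λ₂ = -39. Eigenvalues of A = system poles.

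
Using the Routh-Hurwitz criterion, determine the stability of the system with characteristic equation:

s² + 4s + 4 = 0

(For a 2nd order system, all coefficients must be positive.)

Coefficients: 1, 4, 4. All positive, so system is stable.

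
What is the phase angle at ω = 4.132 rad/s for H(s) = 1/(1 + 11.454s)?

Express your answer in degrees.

Phase = -arctan(ωτ) = -arctan(4.132 × 11.454) = -88.8°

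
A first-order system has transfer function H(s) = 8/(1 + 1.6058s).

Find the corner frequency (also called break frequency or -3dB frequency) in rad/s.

Corner frequency = 1/τ = 1/1.6058 = 0.623 rad/s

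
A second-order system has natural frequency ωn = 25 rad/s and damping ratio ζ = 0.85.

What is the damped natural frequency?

ωd = ωn√(1 - ζ²) = 25√(1 - 0.85²) = 13.17 rad/s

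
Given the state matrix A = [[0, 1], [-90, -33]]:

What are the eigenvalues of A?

det(A - λI) = λ² - (-33)λ + 90 = (λ - (-3))(λ - (-30)). Eigenvalues: -3, -30.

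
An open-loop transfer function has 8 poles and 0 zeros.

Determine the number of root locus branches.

Root locus has n branches where n = number of poles = 8.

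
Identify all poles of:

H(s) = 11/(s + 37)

Pole is where denominator = 0: s + 37 = 0, so s = -37.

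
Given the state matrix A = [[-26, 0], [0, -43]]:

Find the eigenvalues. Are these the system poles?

For diagonal matrix, eigenvalues are diagonal entries: λ₁ = -26, λ₂ = -43. Eigenvalues of A = system poles.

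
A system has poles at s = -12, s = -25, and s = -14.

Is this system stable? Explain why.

All poles are in the left half-plane. System is stable.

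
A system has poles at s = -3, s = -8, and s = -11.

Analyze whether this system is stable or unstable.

All poles are in the left half-plane. System is stable.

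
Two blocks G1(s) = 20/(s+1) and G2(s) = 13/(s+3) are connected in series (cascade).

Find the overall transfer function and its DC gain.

Series: multiply transfer functions. G_eq = 20/(s+1) × 13/(s+3) = 260/((s+1)(s+3)). DC gain = 260/(1×3) = 86.6667.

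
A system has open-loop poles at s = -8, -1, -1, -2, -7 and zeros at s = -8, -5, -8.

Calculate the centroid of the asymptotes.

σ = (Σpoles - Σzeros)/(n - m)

σ = (Σpoles - Σzeros)/(n - m) = (-19 - (-21))/(5 - 3) = 2/2 = 1.0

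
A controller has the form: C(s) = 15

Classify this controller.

This is a Proportional (P) controller.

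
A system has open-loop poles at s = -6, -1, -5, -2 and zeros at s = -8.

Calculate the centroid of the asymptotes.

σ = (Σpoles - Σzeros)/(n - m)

σ = (Σpoles - Σzeros)/(n - m) = (-14 - (-8))/(4 - 1) = -6/3 = -2.0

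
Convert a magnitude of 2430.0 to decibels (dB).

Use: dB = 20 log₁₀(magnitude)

dB = 20 log₁₀(2430.0) = 67.7 dB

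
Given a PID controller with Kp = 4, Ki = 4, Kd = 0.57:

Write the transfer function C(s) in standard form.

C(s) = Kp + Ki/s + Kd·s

Substituting values: C(s) = 4 + 4/s + 0.57s = (0.57s² + 4s + 4)/s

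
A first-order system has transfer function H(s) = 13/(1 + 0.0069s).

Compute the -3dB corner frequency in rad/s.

Corner frequency = 1/τ = 1/0.0069 = 144.928 rad/s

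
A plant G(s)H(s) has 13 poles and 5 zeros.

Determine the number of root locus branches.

Root locus has n branches where n = number of poles = 13.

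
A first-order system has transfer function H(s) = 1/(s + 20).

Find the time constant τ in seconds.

For H(s) = 1/(s + 1/τ), the pole is at -1/τ = -20, so τ = 1/20 = 0.05 s.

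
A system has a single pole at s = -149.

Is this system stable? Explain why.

Pole at s = -149 is in the left half-plane. Stable.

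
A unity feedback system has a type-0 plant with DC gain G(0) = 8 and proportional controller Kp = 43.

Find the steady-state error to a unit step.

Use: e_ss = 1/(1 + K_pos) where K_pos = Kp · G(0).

K_pos = Kp · G(0) = 43 × 8 = 344. e_ss = 1/(1 + 344) = 0.0029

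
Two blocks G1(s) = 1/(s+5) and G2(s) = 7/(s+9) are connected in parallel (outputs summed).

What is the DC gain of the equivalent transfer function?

Parallel: G_eq = G1 + G2. DC gain = G1(0) + G2(0) = 1/5 + 7/9 = 0.2 + 0.7778 = 0.9778.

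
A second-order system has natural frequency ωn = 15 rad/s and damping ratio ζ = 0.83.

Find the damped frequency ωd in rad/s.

ωd = ωn√(1 - ζ²) = 15√(1 - 0.83²) = 8.37 rad/s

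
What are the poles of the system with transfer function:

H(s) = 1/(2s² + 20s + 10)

Discriminant = 20² - 4×2×10 = 400 - 80 = 320 > 0, so two distinct real poles. Using quadratic formula: s = (-20 ± √320)/(2×2) = (-20 ± √320)/4, with √320 ≈ 17.8885. s₁ ≈ -0.5279, s₂ ≈ -9.4721. Poles: s₁ = -0.5279, s₂ = -9.4721.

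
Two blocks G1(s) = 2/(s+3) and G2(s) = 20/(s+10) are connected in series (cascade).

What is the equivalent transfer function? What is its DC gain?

Series: multiply transfer functions. G_eq = 2/(s+3) × 20/(s+10) = 40/((s+3)(s+10)). DC gain = 40/(3×10) = 1.3333.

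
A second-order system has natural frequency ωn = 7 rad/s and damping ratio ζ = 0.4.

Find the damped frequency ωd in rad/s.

ωd = ωn√(1 - ζ²) = 7√(1 - 0.4²) = 6.42 rad/s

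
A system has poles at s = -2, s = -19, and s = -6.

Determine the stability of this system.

All poles are in the left half-plane. System is stable.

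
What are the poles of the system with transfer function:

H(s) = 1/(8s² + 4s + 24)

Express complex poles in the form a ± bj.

Discriminant = 4² - 4×8×24 = 16 - 768 = -752 < 0, so the poles are a complex conjugate pair s = (-4 ± j√752)/(2×8). Real part = -4/(2×8) = -4/16 = -0.25; imaginary part = ±√752/(2×8) ≈ 1.7139. Poles: s = -0.25 ± 1.7139j.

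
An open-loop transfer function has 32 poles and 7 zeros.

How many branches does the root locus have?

Root locus has n branches where n = number of poles = 32.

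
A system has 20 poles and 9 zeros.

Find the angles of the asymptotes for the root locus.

n - m = 20 - 9 = 11. Angles: θk = (2k + 1)·180°/11 = 16.36°, 49.09°, 81.82°, 114.55°, 147.27°, 180°, 212.73°, 245.45°, 278.18°, 310.91°, 343.64°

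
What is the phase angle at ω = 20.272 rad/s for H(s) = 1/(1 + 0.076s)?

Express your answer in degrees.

Phase = -arctan(ωτ) = -arctan(20.272 × 0.076) = -57.0°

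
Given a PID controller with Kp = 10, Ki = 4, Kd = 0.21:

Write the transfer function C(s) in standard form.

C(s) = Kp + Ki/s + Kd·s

Substituting values: C(s) = 10 + 4/s + 0.21s = (0.21s² + 10s + 4)/s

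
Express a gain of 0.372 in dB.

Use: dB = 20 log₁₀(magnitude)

dB = 20 log₁₀(0.372) = -8.6 dB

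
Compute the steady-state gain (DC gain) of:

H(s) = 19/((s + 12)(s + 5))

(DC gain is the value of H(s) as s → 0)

DC gain = H(0) = 19/(12 × 5) = 19/60 = 0.3167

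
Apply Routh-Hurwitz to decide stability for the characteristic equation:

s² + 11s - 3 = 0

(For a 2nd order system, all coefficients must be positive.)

Coefficients: 1, 11, -3. c=-3 not positive, so system is unstable.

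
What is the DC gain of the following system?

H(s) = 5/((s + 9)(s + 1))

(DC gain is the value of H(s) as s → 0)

DC gain = H(0) = 5/(9 × 1) = 5/9 = 0.5556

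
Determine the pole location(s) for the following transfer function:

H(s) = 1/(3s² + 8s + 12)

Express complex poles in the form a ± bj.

Discriminant = 8² - 4×3×12 = 64 - 144 = -80 < 0, so the poles are a complex conjugate pair s = (-8 ± j√80)/(2×3). Real part = -8/(2×3) = -8/6 ≈ -1.3333; imaginary part = ±√80/(2×3) ≈ 1.4907. Poles: s = -1.3333 ± 1.4907j.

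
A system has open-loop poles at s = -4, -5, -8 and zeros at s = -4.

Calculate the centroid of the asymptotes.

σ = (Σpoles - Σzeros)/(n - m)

σ = (Σpoles - Σzeros)/(n - m) = (-17 - (-4))/(3 - 1) = -13/2 = -6.5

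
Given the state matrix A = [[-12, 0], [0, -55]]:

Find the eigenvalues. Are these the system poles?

For diagonal matrix, eigenvalues are diagonal entries: λ₁ = -12, λ₂ = -55. Eigenvalues of A = system poles.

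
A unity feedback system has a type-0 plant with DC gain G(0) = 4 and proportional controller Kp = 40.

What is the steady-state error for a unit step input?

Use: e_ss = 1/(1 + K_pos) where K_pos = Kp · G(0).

K_pos = Kp · G(0) = 40 × 4 = 160. e_ss = 1/(1 + 160) = 0.0062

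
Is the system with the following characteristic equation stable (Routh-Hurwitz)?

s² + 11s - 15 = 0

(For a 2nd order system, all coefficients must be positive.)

Coefficients: 1, 11, -15. c=-15 not positive, so system is unstable.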